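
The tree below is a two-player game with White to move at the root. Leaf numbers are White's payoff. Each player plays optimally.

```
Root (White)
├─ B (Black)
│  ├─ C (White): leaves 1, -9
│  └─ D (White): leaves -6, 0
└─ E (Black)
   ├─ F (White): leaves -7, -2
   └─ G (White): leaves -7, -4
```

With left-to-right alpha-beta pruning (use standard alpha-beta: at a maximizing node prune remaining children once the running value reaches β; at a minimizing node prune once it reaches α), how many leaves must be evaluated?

C [α=-∞,β=+∞]: v=1
D [α=-∞,β=1]: v=0
B [α=-∞,β=+∞]: v=0
F [α=0,β=+∞]: v=-2
E [α=0,β=+∞]: v=-2 after child 1 ≤ α → α-cutoff, skip 1
Root [α=-∞,β=+∞]: v=0
Leaves evaluated: 6 of 8.

6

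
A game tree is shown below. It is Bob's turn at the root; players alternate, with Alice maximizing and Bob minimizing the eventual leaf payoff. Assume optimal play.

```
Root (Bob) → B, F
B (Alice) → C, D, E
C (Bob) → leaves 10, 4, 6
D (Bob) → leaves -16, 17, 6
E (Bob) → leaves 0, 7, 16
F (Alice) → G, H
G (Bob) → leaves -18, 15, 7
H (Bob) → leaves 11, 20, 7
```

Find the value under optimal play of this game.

4

C (Bob): min(10, 4, 6) = 4
D (Bob): min(-16, 17, 6) = -16
E (Bob): min(0, 7, 16) = 0
B (Alice): max(4, -16, 0) = 4
G (Bob): min(-18, 15, 7) = -18
H (Bob): min(11, 20, 7) = 7
F (Alice): max(-18, 7) = 7
Root (Bob): min(4, 7) = 4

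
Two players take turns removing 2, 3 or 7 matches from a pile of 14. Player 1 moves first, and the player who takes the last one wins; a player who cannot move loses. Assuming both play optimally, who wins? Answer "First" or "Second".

i:   0  1  2  3  4  5  6  7  8  9 10 11 12 13 14
     L  L  W  W  W  L  L  W  W  W  L  L  W  W  W
Position 14 is W, so the first player wins.

First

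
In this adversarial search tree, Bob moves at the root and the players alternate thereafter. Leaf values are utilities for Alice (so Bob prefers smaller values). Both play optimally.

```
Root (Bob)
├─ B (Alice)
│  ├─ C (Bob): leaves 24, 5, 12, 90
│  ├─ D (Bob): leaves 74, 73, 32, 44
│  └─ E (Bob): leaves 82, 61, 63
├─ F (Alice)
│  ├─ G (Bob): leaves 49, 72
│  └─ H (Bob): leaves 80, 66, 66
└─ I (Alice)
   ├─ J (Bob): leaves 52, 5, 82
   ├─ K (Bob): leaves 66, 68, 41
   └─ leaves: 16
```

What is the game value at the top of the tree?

C (Bob): min(24, 5, 12, 90) = 5
D (Bob): min(74, 73, 32, 44) = 32
E (Bob): min(82, 61, 63) = 61
B (Alice): max(5, 32, 61) = 61
G (Bob): min(49, 72) = 49
H (Bob): min(80, 66, 66) = 66
F (Alice): max(49, 66) = 66
J (Bob): min(52, 5, 82) = 5
K (Bob): min(66, 68, 41) = 41
I (Alice): max(5, 41, 16) = 41
Root (Bob): min(61, 66, 41) = 41

41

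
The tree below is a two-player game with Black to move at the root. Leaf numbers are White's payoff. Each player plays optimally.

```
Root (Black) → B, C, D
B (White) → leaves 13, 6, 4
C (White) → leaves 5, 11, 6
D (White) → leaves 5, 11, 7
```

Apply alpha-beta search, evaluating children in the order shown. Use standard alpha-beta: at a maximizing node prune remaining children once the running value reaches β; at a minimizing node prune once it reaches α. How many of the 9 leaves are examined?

8

B [α=-∞,β=+∞]: v=13
C [α=-∞,β=13]: v=11
D [α=-∞,β=11]: v=11 after child 2 ≥ β → β-cutoff, skip 1
Root [α=-∞,β=+∞]: v=11
Leaves evaluated: 8 of 9.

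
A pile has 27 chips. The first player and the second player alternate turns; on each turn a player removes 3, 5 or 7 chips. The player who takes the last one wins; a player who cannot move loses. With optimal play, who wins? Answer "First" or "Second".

First

Compute winning (W) and losing (L) positions by backward induction:
i:   0  1  2  3  4  5  6  7  8  9 10 11 12 13 14 15 16 17 18 19 20 21 22 23 24 25 26 27
     L  L  L  W  W  W  W  W  W  W  L  L  L  W  W  W  W  W  W  W  L  L  L  W  W  W  W  W
Position 27 is W, so the first player wins.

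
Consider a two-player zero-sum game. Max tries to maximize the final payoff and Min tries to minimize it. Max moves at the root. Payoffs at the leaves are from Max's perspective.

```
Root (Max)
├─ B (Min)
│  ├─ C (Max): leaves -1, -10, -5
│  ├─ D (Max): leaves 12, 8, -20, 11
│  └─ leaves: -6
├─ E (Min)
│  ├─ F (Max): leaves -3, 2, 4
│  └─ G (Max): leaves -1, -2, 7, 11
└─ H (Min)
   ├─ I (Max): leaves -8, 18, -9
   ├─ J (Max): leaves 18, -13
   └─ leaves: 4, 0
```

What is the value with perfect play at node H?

I: max(-8, 18, -9) = 18
J: max(18, -13) = 18
H: min(18, 18, 4, 0) = 0

0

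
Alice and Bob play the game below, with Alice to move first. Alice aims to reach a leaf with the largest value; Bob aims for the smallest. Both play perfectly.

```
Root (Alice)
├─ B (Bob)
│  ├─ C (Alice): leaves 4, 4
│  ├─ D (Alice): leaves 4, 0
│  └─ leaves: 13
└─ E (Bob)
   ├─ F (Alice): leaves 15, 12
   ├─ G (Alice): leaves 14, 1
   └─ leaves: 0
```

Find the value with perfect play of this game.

4

C (Alice): max(4, 4) = 4
D (Alice): max(4, 0) = 4
B (Bob): min(4, 4, 13) = 4
F (Alice): max(15, 12) = 15
G (Alice): max(14, 1) = 14
E (Bob): min(15, 14, 0) = 0
Root (Alice): max(4, 0) = 4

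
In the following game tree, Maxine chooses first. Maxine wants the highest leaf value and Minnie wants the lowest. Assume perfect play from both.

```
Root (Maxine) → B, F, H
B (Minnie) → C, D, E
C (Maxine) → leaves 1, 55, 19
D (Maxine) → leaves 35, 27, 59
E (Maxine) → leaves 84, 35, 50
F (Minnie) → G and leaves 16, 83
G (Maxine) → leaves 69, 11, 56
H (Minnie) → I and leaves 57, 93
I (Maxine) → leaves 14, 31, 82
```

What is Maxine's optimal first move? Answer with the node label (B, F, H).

C (Maxine): max(1, 55, 19) = 55
D (Maxine): max(35, 27, 59) = 59
E (Maxine): max(84, 35, 50) = 84
B (Minnie): min(55, 59, 84) = 55
G (Maxine): max(69, 11, 56) = 69
F (Minnie): min(69, 16, 83) = 16
I (Maxine): max(14, 31, 82) = 82
H (Minnie): min(82, 57, 93) = 57
Root (Maxine): max(55, 16, 57) = 57
Maxine picks the child with the highest value: H (value 57).

H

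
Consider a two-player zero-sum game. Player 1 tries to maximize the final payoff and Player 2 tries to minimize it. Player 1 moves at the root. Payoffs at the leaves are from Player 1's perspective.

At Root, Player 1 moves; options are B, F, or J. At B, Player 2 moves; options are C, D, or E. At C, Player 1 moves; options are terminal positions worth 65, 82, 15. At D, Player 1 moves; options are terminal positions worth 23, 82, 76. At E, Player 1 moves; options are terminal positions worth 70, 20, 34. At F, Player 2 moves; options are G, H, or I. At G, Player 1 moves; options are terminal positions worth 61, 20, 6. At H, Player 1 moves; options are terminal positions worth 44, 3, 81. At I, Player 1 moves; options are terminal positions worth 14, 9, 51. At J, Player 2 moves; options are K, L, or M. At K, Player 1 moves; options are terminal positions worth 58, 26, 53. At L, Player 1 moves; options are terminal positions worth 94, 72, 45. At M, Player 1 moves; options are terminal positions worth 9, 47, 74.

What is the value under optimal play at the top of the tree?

70

C (Player 1): max(65, 82, 15) = 82
D (Player 1): max(23, 82, 76) = 82
E (Player 1): max(70, 20, 34) = 70
B (Player 2): min(82, 82, 70) = 70
G (Player 1): max(61, 20, 6) = 61
H (Player 1): max(44, 3, 81) = 81
I (Player 1): max(14, 9, 51) = 51
F (Player 2): min(61, 81, 51) = 51
K (Player 1): max(58, 26, 53) = 58
L (Player 1): max(94, 72, 45) = 94
M (Player 1): max(9, 47, 74) = 74
J (Player 2): min(58, 94, 74) = 58
Root (Player 1): max(70, 51, 58) = 70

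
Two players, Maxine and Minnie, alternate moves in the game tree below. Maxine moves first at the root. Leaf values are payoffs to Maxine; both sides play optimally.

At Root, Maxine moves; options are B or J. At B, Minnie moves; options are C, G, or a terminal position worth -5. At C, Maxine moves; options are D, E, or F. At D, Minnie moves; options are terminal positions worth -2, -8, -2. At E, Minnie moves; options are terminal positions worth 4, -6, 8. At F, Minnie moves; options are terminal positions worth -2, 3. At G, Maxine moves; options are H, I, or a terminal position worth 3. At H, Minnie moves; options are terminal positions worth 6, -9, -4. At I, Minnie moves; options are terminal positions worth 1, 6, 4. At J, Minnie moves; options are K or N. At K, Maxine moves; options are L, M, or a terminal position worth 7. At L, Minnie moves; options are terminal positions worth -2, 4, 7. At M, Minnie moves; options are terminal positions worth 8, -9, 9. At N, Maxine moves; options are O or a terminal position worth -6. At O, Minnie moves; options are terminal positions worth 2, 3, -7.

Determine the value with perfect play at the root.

D (Minnie): min(-2, -8, -2) = -8
E (Minnie): min(4, -6, 8) = -6
F (Minnie): min(-2, 3) = -2
C (Maxine): max(-8, -6, -2) = -2
H (Minnie): min(6, -9, -4) = -9
I (Minnie): min(1, 6, 4) = 1
G (Maxine): max(-9, 1, 3) = 3
B (Minnie): min(-2, 3, -5) = -5
L (Minnie): min(-2, 4, 7) = -2
M (Minnie): min(8, -9, 9) = -9
K (Maxine): max(-2, -9, 7) = 7
O (Minnie): min(2, 3, -7) = -7
N (Maxine): max(-7, -6) = -6
J (Minnie): min(7, -6) = -6
Root (Maxine): max(-5, -6) = -5

-5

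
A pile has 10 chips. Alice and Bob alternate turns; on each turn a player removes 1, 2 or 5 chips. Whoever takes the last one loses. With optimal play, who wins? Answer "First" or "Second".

i:   0  1  2  3  4  5  6  7  8  9 10
     W  L  W  W  L  W  W  L  W  W  L
Position 10 is L, so the second player wins.

Second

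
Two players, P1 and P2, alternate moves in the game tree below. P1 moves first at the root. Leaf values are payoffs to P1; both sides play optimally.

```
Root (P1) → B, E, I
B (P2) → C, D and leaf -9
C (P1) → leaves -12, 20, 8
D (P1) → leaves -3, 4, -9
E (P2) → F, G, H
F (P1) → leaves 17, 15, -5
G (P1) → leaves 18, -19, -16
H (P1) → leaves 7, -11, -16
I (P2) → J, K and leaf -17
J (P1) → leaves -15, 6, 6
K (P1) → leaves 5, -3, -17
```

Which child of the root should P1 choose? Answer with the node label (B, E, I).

C (P1): max(-12, 20, 8) = 20
D (P1): max(-3, 4, -9) = 4
B (P2): min(20, 4, -9) = -9
F (P1): max(17, 15, -5) = 17
G (P1): max(18, -19, -16) = 18
H (P1): max(7, -11, -16) = 7
E (P2): min(17, 18, 7) = 7
J (P1): max(-15, 6, 6) = 6
K (P1): max(5, -3, -17) = 5
I (P2): min(6, 5, -17) = -17
Root (P1): max(-9, 7, -17) = 7
P1 picks the child with the highest value: E (value 7).

E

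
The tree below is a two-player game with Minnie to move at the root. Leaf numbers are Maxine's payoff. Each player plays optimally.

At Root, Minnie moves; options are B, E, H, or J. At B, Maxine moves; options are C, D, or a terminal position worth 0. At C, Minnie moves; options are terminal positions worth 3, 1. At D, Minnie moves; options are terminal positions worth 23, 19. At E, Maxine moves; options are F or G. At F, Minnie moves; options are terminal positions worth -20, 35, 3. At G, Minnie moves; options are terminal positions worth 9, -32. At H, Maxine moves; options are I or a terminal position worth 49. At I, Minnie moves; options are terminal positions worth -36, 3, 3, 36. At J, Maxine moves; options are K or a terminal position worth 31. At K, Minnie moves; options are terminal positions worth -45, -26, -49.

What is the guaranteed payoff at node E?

F: min(-20, 35, 3) = -20
G: min(9, -32) = -32
E: max(-20, -32) = -20

-20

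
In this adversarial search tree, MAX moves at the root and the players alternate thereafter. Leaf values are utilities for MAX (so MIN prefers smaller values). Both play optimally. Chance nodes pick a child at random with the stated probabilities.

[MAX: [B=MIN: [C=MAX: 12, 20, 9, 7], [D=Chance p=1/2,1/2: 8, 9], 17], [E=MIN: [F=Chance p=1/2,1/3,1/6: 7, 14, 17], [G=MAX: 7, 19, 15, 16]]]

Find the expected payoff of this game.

11

C (MAX): max(12, 20, 9, 7) = 20
D (Chance): 1/2·8 + 1/2·9 = 8.5
B (MIN): min(20, 8.5, 17) = 8.5
F (Chance): 1/2·7 + 1/3·14 + 1/6·17 = 11
G (MAX): max(7, 19, 15, 16) = 19
E (MIN): min(11, 19) = 11
Root (MAX): max(8.5, 11) = 11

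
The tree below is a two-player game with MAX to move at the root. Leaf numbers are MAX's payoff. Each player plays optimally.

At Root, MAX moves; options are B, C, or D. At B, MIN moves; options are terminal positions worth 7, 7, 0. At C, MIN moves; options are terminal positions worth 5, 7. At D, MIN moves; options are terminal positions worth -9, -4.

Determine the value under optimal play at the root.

B (MIN): min(7, 7, 0) = 0
C (MIN): min(5, 7) = 5
D (MIN): min(-9, -4) = -9
Root (MAX): max(0, 5, -9) = 5

5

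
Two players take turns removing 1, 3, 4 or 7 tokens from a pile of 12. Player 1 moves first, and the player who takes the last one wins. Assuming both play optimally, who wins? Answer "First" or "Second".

i:   0  1  2  3  4  5  6  7  8  9 10 11 12
     L  W  L  W  W  W  W  W  L  W  L  W  W
Position 12 is W, so the first player wins.

First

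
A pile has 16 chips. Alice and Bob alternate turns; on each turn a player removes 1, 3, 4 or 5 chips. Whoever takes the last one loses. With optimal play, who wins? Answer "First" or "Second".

First

W/L table (W = player to move can force a win):
i:   0  1  2  3  4  5  6  7  8  9 10 11 12 13 14 15 16
     W  L  W  L  W  W  W  W  W  L  W  L  W  W  W  W  W
Position 16 is W, so the first player wins.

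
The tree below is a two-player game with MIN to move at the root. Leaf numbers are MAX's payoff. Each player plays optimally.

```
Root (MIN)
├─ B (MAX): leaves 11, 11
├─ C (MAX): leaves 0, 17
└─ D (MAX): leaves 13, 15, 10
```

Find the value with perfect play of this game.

11

B (MAX): max(11, 11) = 11
C (MAX): max(0, 17) = 17
D (MAX): max(13, 15, 10) = 15
Root (MIN): min(11, 17, 15) = 11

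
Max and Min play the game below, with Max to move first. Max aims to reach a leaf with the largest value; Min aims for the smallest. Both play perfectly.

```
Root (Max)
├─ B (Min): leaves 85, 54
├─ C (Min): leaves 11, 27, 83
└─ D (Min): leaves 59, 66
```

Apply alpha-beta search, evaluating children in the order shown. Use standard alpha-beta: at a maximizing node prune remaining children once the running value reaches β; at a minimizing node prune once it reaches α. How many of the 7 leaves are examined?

5

B [α=-∞,β=+∞]: v=54
C [α=54,β=+∞]: v=11 after child 1 ≤ α → α-cutoff, skip 2
D [α=54,β=+∞]: v=59
Root [α=-∞,β=+∞]: v=59
Leaves evaluated: 5 of 7.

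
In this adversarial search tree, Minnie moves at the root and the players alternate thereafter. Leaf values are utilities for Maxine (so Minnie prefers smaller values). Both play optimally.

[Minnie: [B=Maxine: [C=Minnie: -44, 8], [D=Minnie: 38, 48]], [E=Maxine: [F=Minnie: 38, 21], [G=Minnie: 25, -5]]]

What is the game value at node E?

21

F: min(38, 21) = 21
G: min(25, -5) = -5
E: max(21, -5) = 21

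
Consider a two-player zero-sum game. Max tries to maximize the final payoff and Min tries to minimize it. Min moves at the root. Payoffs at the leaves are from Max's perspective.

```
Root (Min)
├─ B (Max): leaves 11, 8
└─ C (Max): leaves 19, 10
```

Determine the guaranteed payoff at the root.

11

B (Max): max(11, 8) = 11
C (Max): max(19, 10) = 19
Root (Min): min(11, 19) = 11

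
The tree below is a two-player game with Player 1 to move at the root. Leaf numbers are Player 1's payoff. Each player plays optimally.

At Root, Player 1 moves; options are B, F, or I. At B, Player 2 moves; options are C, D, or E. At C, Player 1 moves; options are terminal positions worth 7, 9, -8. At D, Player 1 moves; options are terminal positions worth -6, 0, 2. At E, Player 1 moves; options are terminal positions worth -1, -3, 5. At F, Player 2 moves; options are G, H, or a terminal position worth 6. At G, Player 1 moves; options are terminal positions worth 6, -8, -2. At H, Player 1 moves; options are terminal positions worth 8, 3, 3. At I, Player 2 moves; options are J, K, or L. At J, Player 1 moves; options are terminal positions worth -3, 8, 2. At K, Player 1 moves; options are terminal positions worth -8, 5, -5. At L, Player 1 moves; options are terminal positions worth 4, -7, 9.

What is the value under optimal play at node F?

G: max(6, -8, -2) = 6
H: max(8, 3, 3) = 8
F: min(6, 8, 6) = 6

6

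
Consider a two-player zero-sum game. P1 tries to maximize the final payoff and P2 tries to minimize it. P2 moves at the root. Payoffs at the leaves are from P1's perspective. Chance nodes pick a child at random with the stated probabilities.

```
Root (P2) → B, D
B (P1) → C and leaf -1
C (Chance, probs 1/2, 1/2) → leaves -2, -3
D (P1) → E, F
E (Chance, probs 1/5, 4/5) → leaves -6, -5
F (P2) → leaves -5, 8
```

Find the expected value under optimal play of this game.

-5

C (Chance): 1/2·-2 + 1/2·-3 = -2.5
B (P1): max(-2.5, -1) = -1
E (Chance): 1/5·-6 + 4/5·-5 = -5.2
F (P2): min(-5, 8) = -5
D (P1): max(-5.2, -5) = -5
Root (P2): min(-1, -5) = -5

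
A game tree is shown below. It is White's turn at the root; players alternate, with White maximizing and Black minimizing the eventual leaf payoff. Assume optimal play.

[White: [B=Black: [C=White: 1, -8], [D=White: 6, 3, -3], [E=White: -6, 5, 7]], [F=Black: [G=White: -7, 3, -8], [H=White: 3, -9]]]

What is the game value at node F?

G: max(-7, 3, -8) = 3
H: max(3, -9) = 3
F: min(3, 3) = 3

3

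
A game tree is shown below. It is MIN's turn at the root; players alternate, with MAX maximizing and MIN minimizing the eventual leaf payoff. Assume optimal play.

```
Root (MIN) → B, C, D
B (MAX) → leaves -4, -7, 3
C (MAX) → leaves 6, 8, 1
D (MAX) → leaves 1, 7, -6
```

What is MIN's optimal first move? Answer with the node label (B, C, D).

B (MAX): max(-4, -7, 3) = 3
C (MAX): max(6, 8, 1) = 8
D (MAX): max(1, 7, -6) = 7
Root (MIN): min(3, 8, 7) = 3
MIN picks the child with the lowest value: B (value 3).

B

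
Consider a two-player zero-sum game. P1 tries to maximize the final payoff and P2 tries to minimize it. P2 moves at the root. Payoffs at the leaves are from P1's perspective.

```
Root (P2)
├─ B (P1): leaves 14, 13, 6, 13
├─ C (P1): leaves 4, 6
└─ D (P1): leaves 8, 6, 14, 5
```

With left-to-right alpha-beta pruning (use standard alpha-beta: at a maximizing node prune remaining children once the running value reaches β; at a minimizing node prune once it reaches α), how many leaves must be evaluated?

7

B [α=-∞,β=+∞]: v=14
C [α=-∞,β=14]: v=6
D [α=-∞,β=6]: v=8 after child 1 ≥ β → β-cutoff, skip 3
Root [α=-∞,β=+∞]: v=6
Leaves evaluated: 7 of 10.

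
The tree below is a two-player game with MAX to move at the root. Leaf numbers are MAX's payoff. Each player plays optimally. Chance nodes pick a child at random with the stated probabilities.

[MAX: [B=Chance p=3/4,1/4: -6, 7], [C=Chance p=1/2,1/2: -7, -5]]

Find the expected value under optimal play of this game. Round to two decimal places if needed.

B (Chance): 3/4·-6 + 1/4·7 = -2.75
C (Chance): 1/2·-7 + 1/2·-5 = -6
Root (MAX): max(-2.75, -6) = -2.75

-2.75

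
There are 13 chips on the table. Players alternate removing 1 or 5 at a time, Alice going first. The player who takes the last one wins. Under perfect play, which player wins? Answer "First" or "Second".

Compute winning (W) and losing (L) positions by backward induction:
i:   0  1  2  3  4  5  6  7  8  9 10 11 12 13
     L  W  L  W  L  W  L  W  L  W  L  W  L  W
Position 13 is W, so the first player wins.

First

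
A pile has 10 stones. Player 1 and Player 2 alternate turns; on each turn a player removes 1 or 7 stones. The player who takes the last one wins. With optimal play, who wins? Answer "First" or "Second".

W/L table (W = player to move can force a win):
i:   0  1  2  3  4  5  6  7  8  9 10
     L  W  L  W  L  W  L  W  L  W  L
Position 10 is L, so the second player wins.

Second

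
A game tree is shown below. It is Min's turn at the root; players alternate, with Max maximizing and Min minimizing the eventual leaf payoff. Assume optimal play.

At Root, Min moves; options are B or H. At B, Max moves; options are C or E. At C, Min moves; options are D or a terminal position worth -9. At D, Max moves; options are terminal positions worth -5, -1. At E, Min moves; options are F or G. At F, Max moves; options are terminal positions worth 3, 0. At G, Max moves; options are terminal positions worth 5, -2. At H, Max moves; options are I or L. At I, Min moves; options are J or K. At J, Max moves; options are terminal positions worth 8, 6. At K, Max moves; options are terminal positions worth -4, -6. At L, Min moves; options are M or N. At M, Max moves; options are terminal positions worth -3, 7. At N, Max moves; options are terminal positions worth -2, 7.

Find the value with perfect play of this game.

D (Max): max(-5, -1) = -1
C (Min): min(-1, -9) = -9
F (Max): max(3, 0) = 3
G (Max): max(5, -2) = 5
E (Min): min(3, 5) = 3
B (Max): max(-9, 3) = 3
J (Max): max(8, 6) = 8
K (Max): max(-4, -6) = -4
I (Min): min(8, -4) = -4
M (Max): max(-3, 7) = 7
N (Max): max(-2, 7) = 7
L (Min): min(7, 7) = 7
H (Max): max(-4, 7) = 7
Root (Min): min(3, 7) = 3

3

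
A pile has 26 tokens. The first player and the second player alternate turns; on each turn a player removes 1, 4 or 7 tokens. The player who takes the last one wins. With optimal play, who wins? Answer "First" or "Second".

i:   0  1  2  3  4  5  6  7  8  9 10 11 12 13 14 15 16 17 18 19 20 21 22 23 24 25 26
     L  W  L  W  W  L  W  W  L  W  L  W  W  L  W  W  L  W  L  W  W  L  W  W  L  W  L
Position 26 is L, so the second player wins.

Second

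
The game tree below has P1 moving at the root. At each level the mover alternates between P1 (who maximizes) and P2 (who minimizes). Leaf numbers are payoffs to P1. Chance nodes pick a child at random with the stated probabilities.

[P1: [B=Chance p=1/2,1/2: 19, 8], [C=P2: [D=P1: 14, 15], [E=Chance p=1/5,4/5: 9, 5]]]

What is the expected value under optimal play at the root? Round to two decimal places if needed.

B (Chance): 1/2·19 + 1/2·8 = 13.5
D (P1): max(14, 15) = 15
E (Chance): 1/5·9 + 4/5·5 = 5.8
C (P2): min(15, 5.8) = 5.8
Root (P1): max(13.5, 5.8) = 13.5

13.5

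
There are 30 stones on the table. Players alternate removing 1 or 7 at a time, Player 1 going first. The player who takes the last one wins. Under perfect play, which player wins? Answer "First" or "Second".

Second

Mark each pile size as W (mover wins) or L (mover loses):
i:   0  1  2  3  4  5  6  7  8  9 10 11 12 13 14 15 16 17 18 19 20 21 22 23 24 25 26 27 28 29 30
     L  W  L  W  L  W  L  W  L  W  L  W  L  W  L  W  L  W  L  W  L  W  L  W  L  W  L  W  L  W  L
Position 30 is L, so the second player wins.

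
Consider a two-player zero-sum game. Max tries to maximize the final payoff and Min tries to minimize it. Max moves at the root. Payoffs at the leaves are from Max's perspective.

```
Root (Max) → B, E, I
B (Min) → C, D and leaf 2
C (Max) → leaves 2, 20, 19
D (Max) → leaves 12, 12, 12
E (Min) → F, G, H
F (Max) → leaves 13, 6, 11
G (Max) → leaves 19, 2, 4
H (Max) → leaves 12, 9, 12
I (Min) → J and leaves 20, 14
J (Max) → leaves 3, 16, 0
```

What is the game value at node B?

C: max(2, 20, 19) = 20
D: max(12, 12, 12) = 12
B: min(20, 12, 2) = 2

2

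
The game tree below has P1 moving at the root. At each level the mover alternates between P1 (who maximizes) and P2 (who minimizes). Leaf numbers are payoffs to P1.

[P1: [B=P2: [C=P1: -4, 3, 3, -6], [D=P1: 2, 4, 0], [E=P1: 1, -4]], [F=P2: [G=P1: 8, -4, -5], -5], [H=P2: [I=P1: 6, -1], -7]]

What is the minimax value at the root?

1

C (P1): max(-4, 3, 3, -6) = 3
D (P1): max(2, 4, 0) = 4
E (P1): max(1, -4) = 1
B (P2): min(3, 4, 1) = 1
G (P1): max(8, -4, -5) = 8
F (P2): min(8, -5) = -5
I (P1): max(6, -1) = 6
H (P2): min(6, -7) = -7
Root (P1): max(1, -5, -7) = 1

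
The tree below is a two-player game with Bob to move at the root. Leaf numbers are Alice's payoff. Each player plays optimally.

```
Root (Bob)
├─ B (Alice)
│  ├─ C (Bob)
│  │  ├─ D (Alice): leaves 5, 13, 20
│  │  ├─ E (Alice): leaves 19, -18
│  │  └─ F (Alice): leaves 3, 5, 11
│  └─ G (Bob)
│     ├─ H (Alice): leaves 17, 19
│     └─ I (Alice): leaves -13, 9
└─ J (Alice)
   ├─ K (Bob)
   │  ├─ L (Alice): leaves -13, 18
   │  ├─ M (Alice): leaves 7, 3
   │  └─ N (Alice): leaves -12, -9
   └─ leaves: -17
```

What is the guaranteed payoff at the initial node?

-9

D (Alice): max(5, 13, 20) = 20
E (Alice): max(19, -18) = 19
F (Alice): max(3, 5, 11) = 11
C (Bob): min(20, 19, 11) = 11
H (Alice): max(17, 19) = 19
I (Alice): max(-13, 9) = 9
G (Bob): min(19, 9) = 9
B (Alice): max(11, 9) = 11
L (Alice): max(-13, 18) = 18
M (Alice): max(7, 3) = 7
N (Alice): max(-12, -9) = -9
K (Bob): min(18, 7, -9) = -9
J (Alice): max(-9, -17) = -9
Root (Bob): min(11, -9) = -9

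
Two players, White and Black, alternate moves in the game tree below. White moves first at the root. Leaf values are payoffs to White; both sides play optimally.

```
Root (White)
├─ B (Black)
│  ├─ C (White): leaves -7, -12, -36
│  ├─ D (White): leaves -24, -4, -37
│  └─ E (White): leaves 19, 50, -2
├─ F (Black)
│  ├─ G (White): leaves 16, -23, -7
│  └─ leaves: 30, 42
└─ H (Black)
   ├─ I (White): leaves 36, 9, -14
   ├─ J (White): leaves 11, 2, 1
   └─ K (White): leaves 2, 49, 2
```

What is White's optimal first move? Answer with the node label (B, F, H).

F

C (White): max(-7, -12, -36) = -7
D (White): max(-24, -4, -37) = -4
E (White): max(19, 50, -2) = 50
B (Black): min(-7, -4, 50) = -7
G (White): max(16, -23, -7) = 16
F (Black): min(16, 30, 42) = 16
I (White): max(36, 9, -14) = 36
J (White): max(11, 2, 1) = 11
K (White): max(2, 49, 2) = 49
H (Black): min(36, 11, 49) = 11
Root (White): max(-7, 16, 11) = 16
White picks the child with the highest value: F (value 16).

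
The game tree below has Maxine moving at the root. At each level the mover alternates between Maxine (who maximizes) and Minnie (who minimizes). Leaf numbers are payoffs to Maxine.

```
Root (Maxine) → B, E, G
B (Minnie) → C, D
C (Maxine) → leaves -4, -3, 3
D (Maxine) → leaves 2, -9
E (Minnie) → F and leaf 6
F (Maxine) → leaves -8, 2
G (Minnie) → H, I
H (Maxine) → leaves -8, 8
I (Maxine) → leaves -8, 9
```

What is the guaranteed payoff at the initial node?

C (Maxine): max(-4, -3, 3) = 3
D (Maxine): max(2, -9) = 2
B (Minnie): min(3, 2) = 2
F (Maxine): max(-8, 2) = 2
E (Minnie): min(2, 6) = 2
H (Maxine): max(-8, 8) = 8
I (Maxine): max(-8, 9) = 9
G (Minnie): min(8, 9) = 8
Root (Maxine): max(2, 2, 8) = 8

8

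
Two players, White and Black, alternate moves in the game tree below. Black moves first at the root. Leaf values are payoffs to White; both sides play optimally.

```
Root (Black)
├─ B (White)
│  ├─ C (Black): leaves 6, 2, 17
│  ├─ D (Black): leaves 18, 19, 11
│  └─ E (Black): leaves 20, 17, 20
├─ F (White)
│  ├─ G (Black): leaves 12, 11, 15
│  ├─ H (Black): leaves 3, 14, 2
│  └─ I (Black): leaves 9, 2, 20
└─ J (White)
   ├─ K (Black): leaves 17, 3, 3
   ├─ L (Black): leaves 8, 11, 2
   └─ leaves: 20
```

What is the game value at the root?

C (Black): min(6, 2, 17) = 2
D (Black): min(18, 19, 11) = 11
E (Black): min(20, 17, 20) = 17
B (White): max(2, 11, 17) = 17
G (Black): min(12, 11, 15) = 11
H (Black): min(3, 14, 2) = 2
I (Black): min(9, 2, 20) = 2
F (White): max(11, 2, 2) = 11
K (Black): min(17, 3, 3) = 3
L (Black): min(8, 11, 2) = 2
J (White): max(3, 2, 20) = 20
Root (Black): min(17, 11, 20) = 11

11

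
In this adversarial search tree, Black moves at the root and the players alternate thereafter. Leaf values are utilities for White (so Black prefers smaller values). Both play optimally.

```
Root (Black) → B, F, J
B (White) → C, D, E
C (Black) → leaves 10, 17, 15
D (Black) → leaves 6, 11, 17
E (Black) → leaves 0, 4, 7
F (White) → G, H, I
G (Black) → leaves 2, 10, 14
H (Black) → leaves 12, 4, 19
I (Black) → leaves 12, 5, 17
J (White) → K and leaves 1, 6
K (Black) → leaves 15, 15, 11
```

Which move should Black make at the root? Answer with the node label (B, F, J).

C (Black): min(10, 17, 15) = 10
D (Black): min(6, 11, 17) = 6
E (Black): min(0, 4, 7) = 0
B (White): max(10, 6, 0) = 10
G (Black): min(2, 10, 14) = 2
H (Black): min(12, 4, 19) = 4
I (Black): min(12, 5, 17) = 5
F (White): max(2, 4, 5) = 5
K (Black): min(15, 15, 11) = 11
J (White): max(11, 1, 6) = 11
Root (Black): min(10, 5, 11) = 5
Black picks the child with the lowest value: F (value 5).

F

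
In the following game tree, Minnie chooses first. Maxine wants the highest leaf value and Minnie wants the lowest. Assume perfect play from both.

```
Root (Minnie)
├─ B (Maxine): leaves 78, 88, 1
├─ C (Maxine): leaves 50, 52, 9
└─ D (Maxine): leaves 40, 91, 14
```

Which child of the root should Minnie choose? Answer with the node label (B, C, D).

C

B (Maxine): max(78, 88, 1) = 88
C (Maxine): max(50, 52, 9) = 52
D (Maxine): max(40, 91, 14) = 91
Root (Minnie): min(88, 52, 91) = 52
Minnie picks the child with the lowest value: C (value 52).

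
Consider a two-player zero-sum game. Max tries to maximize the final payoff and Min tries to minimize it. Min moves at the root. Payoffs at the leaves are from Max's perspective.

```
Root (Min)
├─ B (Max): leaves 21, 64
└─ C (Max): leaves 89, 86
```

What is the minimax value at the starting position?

B (Max): max(21, 64) = 64
C (Max): max(89, 86) = 89
Root (Min): min(64, 89) = 64

64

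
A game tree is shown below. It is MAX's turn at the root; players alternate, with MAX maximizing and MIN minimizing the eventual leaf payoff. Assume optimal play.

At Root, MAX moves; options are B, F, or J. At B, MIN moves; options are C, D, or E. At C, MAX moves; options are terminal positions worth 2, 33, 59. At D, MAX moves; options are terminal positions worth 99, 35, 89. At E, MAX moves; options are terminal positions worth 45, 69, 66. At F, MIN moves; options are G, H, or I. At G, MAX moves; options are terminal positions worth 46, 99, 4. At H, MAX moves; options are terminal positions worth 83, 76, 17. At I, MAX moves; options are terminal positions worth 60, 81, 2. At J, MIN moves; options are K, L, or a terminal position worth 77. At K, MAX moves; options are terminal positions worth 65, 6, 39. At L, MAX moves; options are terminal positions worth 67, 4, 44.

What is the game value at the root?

C (MAX): max(2, 33, 59) = 59
D (MAX): max(99, 35, 89) = 99
E (MAX): max(45, 69, 66) = 69
B (MIN): min(59, 99, 69) = 59
G (MAX): max(46, 99, 4) = 99
H (MAX): max(83, 76, 17) = 83
I (MAX): max(60, 81, 2) = 81
F (MIN): min(99, 83, 81) = 81
K (MAX): max(65, 6, 39) = 65
L (MAX): max(67, 4, 44) = 67
J (MIN): min(65, 67, 77) = 65
Root (MAX): max(59, 81, 65) = 81

81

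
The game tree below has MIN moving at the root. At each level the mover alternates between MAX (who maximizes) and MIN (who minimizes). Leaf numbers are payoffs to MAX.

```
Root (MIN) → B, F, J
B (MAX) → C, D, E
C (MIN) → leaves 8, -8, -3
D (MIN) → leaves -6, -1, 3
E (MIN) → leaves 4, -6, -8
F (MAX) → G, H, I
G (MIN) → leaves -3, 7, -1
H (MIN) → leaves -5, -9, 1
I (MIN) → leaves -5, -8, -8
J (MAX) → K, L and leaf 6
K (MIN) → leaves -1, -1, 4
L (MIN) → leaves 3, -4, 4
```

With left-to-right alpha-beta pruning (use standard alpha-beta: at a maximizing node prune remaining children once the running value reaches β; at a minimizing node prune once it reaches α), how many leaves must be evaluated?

C [α=-∞,β=+∞]: v=-8
D [α=-8,β=+∞]: v=-6
E [α=-6,β=+∞]: v=-6 after child 2 ≤ α → α-cutoff, skip 1
B [α=-∞,β=+∞]: v=-6
G [α=-∞,β=-6]: v=-3
F [α=-∞,β=-6]: v=-3 after child 1 ≥ β → β-cutoff, skip 2
K [α=-∞,β=-6]: v=-1
J [α=-∞,β=-6]: v=-1 after child 1 ≥ β → β-cutoff, skip 2
Root [α=-∞,β=+∞]: v=-6
Leaves evaluated: 14 of 25.

14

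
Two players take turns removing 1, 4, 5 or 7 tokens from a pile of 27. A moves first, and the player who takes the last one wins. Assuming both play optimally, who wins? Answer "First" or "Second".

First

Positions where the player to move wins (W) vs loses (L):
i:   0  1  2  3  4  5  6  7  8  9 10 11 12 13 14 15 16 17 18 19 20 21 22 23 24 25 26 27
     L  W  L  W  W  W  W  W  L  W  L  W  W  W  W  W  L  W  L  W  W  W  W  W  L  W  L  W
Position 27 is W, so the first player wins.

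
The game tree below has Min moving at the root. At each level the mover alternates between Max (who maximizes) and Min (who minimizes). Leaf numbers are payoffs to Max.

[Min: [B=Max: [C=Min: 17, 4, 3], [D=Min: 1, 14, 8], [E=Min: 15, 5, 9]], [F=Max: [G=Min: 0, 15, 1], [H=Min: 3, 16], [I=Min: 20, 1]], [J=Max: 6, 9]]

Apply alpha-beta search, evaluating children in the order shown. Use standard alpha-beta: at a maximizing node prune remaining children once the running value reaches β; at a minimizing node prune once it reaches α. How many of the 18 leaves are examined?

15

C [α=-∞,β=+∞]: v=3
D [α=3,β=+∞]: v=1 after child 1 ≤ α → α-cutoff, skip 2
E [α=3,β=+∞]: v=5
B [α=-∞,β=+∞]: v=5
G [α=-∞,β=5]: v=0
H [α=0,β=5]: v=3
I [α=3,β=5]: v=1
F [α=-∞,β=5]: v=3
J [α=-∞,β=3]: v=6 after child 1 ≥ β → β-cutoff, skip 1
Root [α=-∞,β=+∞]: v=3
Leaves evaluated: 15 of 18.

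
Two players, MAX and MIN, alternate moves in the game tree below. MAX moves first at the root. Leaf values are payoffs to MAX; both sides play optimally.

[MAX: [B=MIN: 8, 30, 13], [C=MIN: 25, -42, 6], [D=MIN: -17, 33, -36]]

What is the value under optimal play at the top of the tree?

8

B (MIN): min(8, 30, 13) = 8
C (MIN): min(25, -42, 6) = -42
D (MIN): min(-17, 33, -36) = -36
Root (MAX): max(8, -42, -36) = 8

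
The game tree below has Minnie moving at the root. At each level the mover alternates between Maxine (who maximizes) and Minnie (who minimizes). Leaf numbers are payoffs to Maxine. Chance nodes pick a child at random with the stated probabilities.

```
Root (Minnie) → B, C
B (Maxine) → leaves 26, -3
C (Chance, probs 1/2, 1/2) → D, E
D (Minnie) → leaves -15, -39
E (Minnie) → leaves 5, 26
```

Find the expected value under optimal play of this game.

B (Maxine): max(26, -3) = 26
D (Minnie): min(-15, -39) = -39
E (Minnie): min(5, 26) = 5
C (Chance): 1/2·-39 + 1/2·5 = -17
Root (Minnie): min(26, -17) = -17

-17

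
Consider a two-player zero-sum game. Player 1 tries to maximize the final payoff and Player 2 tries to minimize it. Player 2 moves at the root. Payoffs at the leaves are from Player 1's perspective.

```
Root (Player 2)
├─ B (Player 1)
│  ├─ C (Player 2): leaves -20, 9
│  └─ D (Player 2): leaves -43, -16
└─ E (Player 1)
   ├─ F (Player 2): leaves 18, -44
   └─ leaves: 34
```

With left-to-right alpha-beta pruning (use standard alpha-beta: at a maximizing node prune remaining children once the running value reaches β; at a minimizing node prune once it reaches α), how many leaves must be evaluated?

C [α=-∞,β=+∞]: v=-20
D [α=-20,β=+∞]: v=-43 after child 1 ≤ α → α-cutoff, skip 1
B [α=-∞,β=+∞]: v=-20
F [α=-∞,β=-20]: v=-44
E [α=-∞,β=-20]: v=34
Root [α=-∞,β=+∞]: v=-20
Leaves evaluated: 6 of 7.

6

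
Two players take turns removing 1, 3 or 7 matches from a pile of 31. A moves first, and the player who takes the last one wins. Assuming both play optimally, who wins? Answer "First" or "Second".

i:   0  1  2  3  4  5  6  7  8  9 10 11 12 13 14 15 16 17 18 19 20 21 22 23 24 25 26 27 28 29 30 31
     L  W  L  W  L  W  L  W  L  W  L  W  L  W  L  W  L  W  L  W  L  W  L  W  L  W  L  W  L  W  L  W
Position 31 is W, so the first player wins.

First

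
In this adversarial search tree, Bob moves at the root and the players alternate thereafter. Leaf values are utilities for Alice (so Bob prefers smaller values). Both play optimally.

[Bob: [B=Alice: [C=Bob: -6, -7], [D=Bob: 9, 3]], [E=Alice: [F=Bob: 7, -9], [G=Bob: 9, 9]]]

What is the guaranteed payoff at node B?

3

C: min(-6, -7) = -7
D: min(9, 3) = 3
B: max(-7, 3) = 3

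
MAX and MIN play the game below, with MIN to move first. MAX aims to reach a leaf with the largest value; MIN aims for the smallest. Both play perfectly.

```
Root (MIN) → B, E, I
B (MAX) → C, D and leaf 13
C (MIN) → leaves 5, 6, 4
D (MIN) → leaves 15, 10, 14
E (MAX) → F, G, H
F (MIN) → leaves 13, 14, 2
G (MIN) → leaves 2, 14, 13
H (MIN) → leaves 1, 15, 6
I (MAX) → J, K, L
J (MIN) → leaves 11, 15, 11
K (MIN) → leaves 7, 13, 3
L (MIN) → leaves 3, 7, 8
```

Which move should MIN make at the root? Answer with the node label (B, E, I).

E

C (MIN): min(5, 6, 4) = 4
D (MIN): min(15, 10, 14) = 10
B (MAX): max(4, 10, 13) = 13
F (MIN): min(13, 14, 2) = 2
G (MIN): min(2, 14, 13) = 2
H (MIN): min(1, 15, 6) = 1
E (MAX): max(2, 2, 1) = 2
J (MIN): min(11, 15, 11) = 11
K (MIN): min(7, 13, 3) = 3
L (MIN): min(3, 7, 8) = 3
I (MAX): max(11, 3, 3) = 11
Root (MIN): min(13, 2, 11) = 2
MIN picks the child with the lowest value: E (value 2).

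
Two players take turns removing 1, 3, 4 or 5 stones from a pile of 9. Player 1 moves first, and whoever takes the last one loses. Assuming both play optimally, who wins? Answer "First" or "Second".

Second

Positions where the player to move wins (W) vs loses (L):
i:   0  1  2  3  4  5  6  7  8  9
     W  L  W  L  W  W  W  W  W  L
Position 9 is L, so the second player wins.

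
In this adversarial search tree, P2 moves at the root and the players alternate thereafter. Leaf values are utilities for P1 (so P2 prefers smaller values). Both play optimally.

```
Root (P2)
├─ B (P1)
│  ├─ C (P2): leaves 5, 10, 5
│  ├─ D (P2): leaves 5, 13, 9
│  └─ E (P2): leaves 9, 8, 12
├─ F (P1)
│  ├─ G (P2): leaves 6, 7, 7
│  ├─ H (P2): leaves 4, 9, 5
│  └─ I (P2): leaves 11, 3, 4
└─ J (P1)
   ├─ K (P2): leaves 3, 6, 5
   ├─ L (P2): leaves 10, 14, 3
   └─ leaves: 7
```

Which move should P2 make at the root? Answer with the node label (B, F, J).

C (P2): min(5, 10, 5) = 5
D (P2): min(5, 13, 9) = 5
E (P2): min(9, 8, 12) = 8
B (P1): max(5, 5, 8) = 8
G (P2): min(6, 7, 7) = 6
H (P2): min(4, 9, 5) = 4
I (P2): min(11, 3, 4) = 3
F (P1): max(6, 4, 3) = 6
K (P2): min(3, 6, 5) = 3
L (P2): min(10, 14, 3) = 3
J (P1): max(3, 3, 7) = 7
Root (P2): min(8, 6, 7) = 6
P2 picks the child with the lowest value: F (value 6).

F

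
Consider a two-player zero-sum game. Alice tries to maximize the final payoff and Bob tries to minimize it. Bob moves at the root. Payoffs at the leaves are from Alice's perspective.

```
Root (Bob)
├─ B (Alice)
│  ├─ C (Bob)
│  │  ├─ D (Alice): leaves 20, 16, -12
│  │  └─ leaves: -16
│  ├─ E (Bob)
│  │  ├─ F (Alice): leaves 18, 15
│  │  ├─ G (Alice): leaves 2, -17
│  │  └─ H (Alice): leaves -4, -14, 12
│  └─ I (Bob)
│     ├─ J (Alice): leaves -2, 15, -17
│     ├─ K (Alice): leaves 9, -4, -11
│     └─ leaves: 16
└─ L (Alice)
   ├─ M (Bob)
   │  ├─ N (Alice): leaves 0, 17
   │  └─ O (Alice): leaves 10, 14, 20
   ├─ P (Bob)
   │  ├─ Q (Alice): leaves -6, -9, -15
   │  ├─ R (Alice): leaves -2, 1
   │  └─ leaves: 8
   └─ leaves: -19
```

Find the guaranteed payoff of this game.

9

D (Alice): max(20, 16, -12) = 20
C (Bob): min(20, -16) = -16
F (Alice): max(18, 15) = 18
G (Alice): max(2, -17) = 2
H (Alice): max(-4, -14, 12) = 12
E (Bob): min(18, 2, 12) = 2
J (Alice): max(-2, 15, -17) = 15
K (Alice): max(9, -4, -11) = 9
I (Bob): min(15, 9, 16) = 9
B (Alice): max(-16, 2, 9) = 9
N (Alice): max(0, 17) = 17
O (Alice): max(10, 14, 20) = 20
M (Bob): min(17, 20) = 17
Q (Alice): max(-6, -9, -15) = -6
R (Alice): max(-2, 1) = 1
P (Bob): min(-6, 1, 8) = -6
L (Alice): max(17, -6, -19) = 17
Root (Bob): min(9, 17) = 9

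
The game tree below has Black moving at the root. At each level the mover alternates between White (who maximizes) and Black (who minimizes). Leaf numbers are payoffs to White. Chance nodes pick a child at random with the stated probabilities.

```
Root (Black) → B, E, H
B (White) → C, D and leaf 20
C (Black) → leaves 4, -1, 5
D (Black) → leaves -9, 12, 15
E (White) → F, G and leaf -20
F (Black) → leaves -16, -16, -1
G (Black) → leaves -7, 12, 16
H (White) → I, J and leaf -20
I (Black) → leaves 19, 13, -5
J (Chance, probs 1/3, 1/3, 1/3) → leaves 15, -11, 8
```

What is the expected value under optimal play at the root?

C (Black): min(4, -1, 5) = -1
D (Black): min(-9, 12, 15) = -9
B (White): max(-1, -9, 20) = 20
F (Black): min(-16, -16, -1) = -16
G (Black): min(-7, 12, 16) = -7
E (White): max(-16, -7, -20) = -7
I (Black): min(19, 13, -5) = -5
J (Chance): 1/3·15 + 1/3·-11 + 1/3·8 = 4
H (White): max(-5, 4, -20) = 4
Root (Black): min(20, -7, 4) = -7

-7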